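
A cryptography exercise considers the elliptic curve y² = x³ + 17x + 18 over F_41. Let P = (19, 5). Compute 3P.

Repeated addition: build up to 3P.
2P: tangent at (19, 5): λ = (3·19² + 17)/(2·5) ≡ 34/10. 10⁻¹ ≡ 37 (mod 41) since 10·37 = 370 ≡ 1, so λ ≡ 34·37 ≡ 28.
  x = λ² - 19 - 19 = 784 - 38 ≡ 8; y = λ·(19 - 8) - 5 ≡ 16. → (8, 16)
3P: (8, 16) + (19, 5). λ = (5 - 16)/(19 - 8) ≡ 30/11 mod 41. 11⁻¹ ≡ 15 (mod 41), so λ ≡ 40.
  x = λ² - 8 - 19 = 1600 - 27 ≡ 15; y = λ·(8 - 15) - 16 ≡ 32. → (15, 32)

(15, 32)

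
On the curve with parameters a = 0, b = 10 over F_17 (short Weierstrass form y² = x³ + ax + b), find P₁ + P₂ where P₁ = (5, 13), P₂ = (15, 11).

(5, 13) + (15, 11). λ = (11 - 13)/(15 - 5) ≡ 15/10 mod 17. 10⁻¹ ≡ 12 (mod 17) since 10·12 = 120 ≡ 1, so λ ≡ 10.
  x = λ² - 5 - 15 = 100 - 20 ≡ 12; y = λ·(5 - 12) - 13 ≡ 2. → (12, 2)

(12, 2)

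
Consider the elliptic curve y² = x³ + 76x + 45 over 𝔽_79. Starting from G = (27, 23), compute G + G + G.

(24, 29)

Repeated addition: build up to 3G.
2G: tangent at (27, 23): λ = (3·27² + 76)/(2·23) ≡ 51/46. 46⁻¹ ≡ 67 (mod 79) since 46·67 = 3082 ≡ 1, so λ ≡ 51·67 ≡ 20.
  x = λ² - 27 - 27 = 400 - 54 ≡ 30; y = λ·(27 - 30) - 23 ≡ 75. → (30, 75)
3G: (30, 75) + (27, 23). λ = (23 - 75)/(27 - 30) ≡ 27/76 mod 79. 76⁻¹ ≡ 26 (mod 79), so λ ≡ 70.
  x = λ² - 30 - 27 = 4900 - 57 ≡ 24; y = λ·(30 - 24) - 75 ≡ 29. → (24, 29)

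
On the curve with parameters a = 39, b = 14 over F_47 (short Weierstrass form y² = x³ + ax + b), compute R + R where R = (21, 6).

(21, 41)

tangent at (21, 6): λ = (3·21² + 39)/(2·6) ≡ 46/12. 12⁻¹ ≡ 4 (mod 47) since 12·4 = 48 ≡ 1, so λ ≡ 46·4 ≡ 43.
  x = λ² - 21 - 21 = 1849 - 42 ≡ 21; y = λ·(21 - 21) - 6 ≡ 41. → (21, 41)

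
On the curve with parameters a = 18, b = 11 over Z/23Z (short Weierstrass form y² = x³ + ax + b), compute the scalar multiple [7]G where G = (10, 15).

Repeated addition: build up to 7G.
2G: tangent at (10, 15): λ = (3·10² + 18)/(2·15) ≡ 19/7. 7⁻¹ ≡ 10 (mod 23), so λ ≡ 19·10 ≡ 6.
  x = λ² - 10 - 10 = 36 - 20 ≡ 16; y = λ·(10 - 16) - 15 ≡ 18. → (16, 18)
3G: (16, 18) + (10, 15). λ = (15 - 18)/(10 - 16) ≡ 20/17 mod 23. 17⁻¹ ≡ 19 (mod 23), so λ ≡ 12.
  x = λ² - 16 - 10 = 144 - 26 ≡ 3; y = λ·(16 - 3) - 18 ≡ 0. → (3, 0)
4G: (3, 0) + (10, 15). λ = (15 - 0)/(10 - 3) ≡ 15/7 mod 23. 7⁻¹ ≡ 10 (mod 23) since 7·10 = 70 ≡ 1, so λ ≡ 12.
  x = λ² - 3 - 10 = 144 - 13 ≡ 16; y = λ·(3 - 16) - 0 ≡ 5. → (16, 5)
5G: (16, 5) + (10, 15). λ = (15 - 5)/(10 - 16) ≡ 10/17 mod 23. 17⁻¹ ≡ 19 (mod 23), so λ ≡ 6.
  x = λ² - 16 - 10 = 36 - 26 ≡ 10; y = λ·(16 - 10) - 5 ≡ 8. → (10, 8)
6G: (10, 8) + (10, 15): same x and y₁ ≡ -y₂, so the sum is O.
7G: O + (10, 15) = (10, 15) (identity).

(10, 15)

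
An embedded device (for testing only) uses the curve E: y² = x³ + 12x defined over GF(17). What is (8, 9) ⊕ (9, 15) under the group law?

(8, 9) + (9, 15). λ = (15 - 9)/(9 - 8) ≡ 6/1 mod 17. 1⁻¹ ≡ 1 (mod 17) since 1·1 = 1 ≡ 1, so λ ≡ 6.
  x = λ² - 8 - 9 = 36 - 17 ≡ 2; y = λ·(8 - 2) - 9 ≡ 10. → (2, 10)

(2, 10)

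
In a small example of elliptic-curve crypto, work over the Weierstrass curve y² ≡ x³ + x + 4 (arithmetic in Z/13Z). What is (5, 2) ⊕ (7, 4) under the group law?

(5, 2) + (7, 4). λ = (4 - 2)/(7 - 5) ≡ 2/2 mod 13. 2⁻¹ ≡ 7 (mod 13) since 2·7 = 14 ≡ 1, so λ ≡ 1.
  x = λ² - 5 - 7 = 1 - 12 ≡ 2; y = λ·(5 - 2) - 2 ≡ 1. → (2, 1)

(2, 1)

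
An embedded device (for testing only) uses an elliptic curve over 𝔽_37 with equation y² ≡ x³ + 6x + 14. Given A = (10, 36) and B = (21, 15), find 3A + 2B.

First 3A:
Repeated addition: build up to 3A.
2A: tangent at (10, 36): λ = (3·10² + 6)/(2·36) ≡ 10/35. 35⁻¹ ≡ 18 (mod 37) since 35·18 = 630 ≡ 1, so λ ≡ 10·18 ≡ 32.
  x = λ² - 10 - 10 = 1024 - 20 ≡ 5; y = λ·(10 - 5) - 36 ≡ 13. → (5, 13)
3A: (5, 13) + (10, 36). λ = (36 - 13)/(10 - 5) ≡ 23/5 mod 37. 5⁻¹ ≡ 15 (mod 37), so λ ≡ 12.
  x = λ² - 5 - 10 = 144 - 15 ≡ 18; y = λ·(5 - 18) - 13 ≡ 16. → (18, 16)
3A = (18, 16).
Next 2B:
Repeated addition: build up to 2B.
2B: tangent at (21, 15): λ = (3·21² + 6)/(2·15) ≡ 34/30. 30⁻¹ ≡ 21 (mod 37), so λ ≡ 34·21 ≡ 11.
  x = λ² - 21 - 21 = 121 - 42 ≡ 5; y = λ·(21 - 5) - 15 ≡ 13. → (5, 13)
2B = (5, 13).
Finally 3A + 2B:
(18, 16) + (5, 13). λ = (13 - 16)/(5 - 18) ≡ 34/24 mod 37. 24⁻¹ ≡ 17 (mod 37), so λ ≡ 23.
  x = λ² - 18 - 5 = 529 - 23 ≡ 25; y = λ·(18 - 25) - 16 ≡ 8. → (25, 8)

(25, 8)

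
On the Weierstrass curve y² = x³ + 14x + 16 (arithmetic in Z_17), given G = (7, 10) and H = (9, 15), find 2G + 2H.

O

First 2G:
Repeated addition: build up to 2G.
2G: tangent at (7, 10): λ = (3·7² + 14)/(2·10) ≡ 8/3. 3⁻¹ ≡ 6 (mod 17), so λ ≡ 8·6 ≡ 14.
  x = λ² - 7 - 7 = 196 - 14 ≡ 12; y = λ·(7 - 12) - 10 ≡ 5. → (12, 5)
2G = (12, 5).
Next 2H:
Repeated addition: build up to 2H.
2H: tangent at (9, 15): λ = (3·9² + 14)/(2·15) ≡ 2/13. 13⁻¹ ≡ 4 (mod 17), so λ ≡ 2·4 ≡ 8.
  x = λ² - 9 - 9 = 64 - 18 ≡ 12; y = λ·(9 - 12) - 15 ≡ 12. → (12, 12)
2H = (12, 12).
Finally 2G + 2H:
(12, 5) + (12, 12): same x and y₁ ≡ -y₂, so the sum is 𝒪.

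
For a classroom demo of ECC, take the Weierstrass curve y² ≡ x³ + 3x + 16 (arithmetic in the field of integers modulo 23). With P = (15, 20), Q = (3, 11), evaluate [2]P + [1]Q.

First 2P:
Repeated addition: build up to 2P.
2P: tangent at (15, 20): λ = (3·15² + 3)/(2·20) ≡ 11/17. 17⁻¹ ≡ 19 (mod 23), so λ ≡ 11·19 ≡ 2.
  x = λ² - 15 - 15 = 4 - 30 ≡ 20; y = λ·(15 - 20) - 20 ≡ 16. → (20, 16)
2P = (20, 16).
Finally 2P + Q:
(20, 16) + (3, 11). λ = (11 - 16)/(3 - 20) ≡ 18/6 mod 23. 6⁻¹ ≡ 4 (mod 23), so λ ≡ 3.
  x = λ² - 20 - 3 = 9 - 23 ≡ 9; y = λ·(20 - 9) - 16 ≡ 17. → (9, 17)

(9, 17)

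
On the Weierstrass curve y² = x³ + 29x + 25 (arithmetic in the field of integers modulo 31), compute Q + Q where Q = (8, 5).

(4, 9)

tangent at (8, 5): λ = (3·8² + 29)/(2·5) ≡ 4/10. 10⁻¹ ≡ 28 (mod 31), so λ ≡ 4·28 ≡ 19.
  x = λ² - 8 - 8 = 361 - 16 ≡ 4; y = λ·(8 - 4) - 5 ≡ 9. → (4, 9)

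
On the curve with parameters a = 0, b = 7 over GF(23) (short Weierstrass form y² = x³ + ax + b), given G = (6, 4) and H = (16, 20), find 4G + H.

First 4G:
Repeated addition: build up to 4G.
2G: tangent at (6, 4): λ = (3·6² + 0)/(2·4) ≡ 16/8. 8⁻¹ ≡ 3 (mod 23), so λ ≡ 16·3 ≡ 2.
  x = λ² - 6 - 6 = 4 - 12 ≡ 15; y = λ·(6 - 15) - 4 ≡ 1. → (15, 1)
3G: (15, 1) + (6, 4). λ = (4 - 1)/(6 - 15) ≡ 3/14 mod 23. 14⁻¹ ≡ 5 (mod 23) since 14·5 = 70 ≡ 1, so λ ≡ 15.
  x = λ² - 15 - 6 = 225 - 21 ≡ 20; y = λ·(15 - 20) - 1 ≡ 16. → (20, 16)
4G: (20, 16) + (6, 4). λ = (4 - 16)/(6 - 20) ≡ 11/9 mod 23. 9⁻¹ ≡ 18 (mod 23), so λ ≡ 14.
  x = λ² - 20 - 6 = 196 - 26 ≡ 9; y = λ·(20 - 9) - 16 ≡ 0. → (9, 0)
4G = (9, 0).
Finally 4G + H:
(9, 0) + (16, 20). λ = (20 - 0)/(16 - 9) ≡ 20/7 mod 23. 7⁻¹ ≡ 10 (mod 23), so λ ≡ 16.
  x = λ² - 9 - 16 = 256 - 25 ≡ 1; y = λ·(9 - 1) - 0 ≡ 13. → (1, 13)

(1, 13)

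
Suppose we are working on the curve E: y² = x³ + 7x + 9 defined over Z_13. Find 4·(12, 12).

Write P = (12, 12).
Repeated addition: build up to 4P.
2P: tangent at (12, 12): λ = (3·12² + 7)/(2·12) ≡ 10/11. 11⁻¹ ≡ 6 (mod 13) since 11·6 = 66 ≡ 1, so λ ≡ 10·6 ≡ 8.
  x = λ² - 12 - 12 = 64 - 24 ≡ 1; y = λ·(12 - 1) - 12 ≡ 11. → (1, 11)
3P: (1, 11) + (12, 12). λ = (12 - 11)/(12 - 1) ≡ 1/11 mod 13. 11⁻¹ ≡ 6 (mod 13), so λ ≡ 6.
  x = λ² - 1 - 12 = 36 - 13 ≡ 10; y = λ·(1 - 10) - 11 ≡ 0. → (10, 0)
4P: (10, 0) + (12, 12). λ = (12 - 0)/(12 - 10) ≡ 12/2 mod 13. 2⁻¹ ≡ 7 (mod 13), so λ ≡ 6.
  x = λ² - 10 - 12 = 36 - 22 ≡ 1; y = λ·(10 - 1) - 0 ≡ 2. → (1, 2)

(1, 2)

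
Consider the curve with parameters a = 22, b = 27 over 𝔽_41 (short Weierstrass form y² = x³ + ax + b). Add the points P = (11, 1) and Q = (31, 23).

(11, 1) + (31, 23). λ = (23 - 1)/(31 - 11) ≡ 22/20 mod 41. 20⁻¹ ≡ 39 (mod 41), so λ ≡ 38.
  x = λ² - 11 - 31 = 1444 - 42 ≡ 8; y = λ·(11 - 8) - 1 ≡ 31. → (8, 31)

(8, 31)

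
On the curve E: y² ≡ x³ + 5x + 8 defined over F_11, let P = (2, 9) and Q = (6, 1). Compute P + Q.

(2, 9) + (6, 1). λ = (1 - 9)/(6 - 2) ≡ 3/4 mod 11. 4⁻¹ ≡ 3 (mod 11), so λ ≡ 9.
  x = λ² - 2 - 6 = 81 - 8 ≡ 7; y = λ·(2 - 7) - 9 ≡ 1. → (7, 1)

(7, 1)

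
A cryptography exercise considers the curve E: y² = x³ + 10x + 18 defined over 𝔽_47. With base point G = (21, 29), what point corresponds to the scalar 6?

(0, 26)

Repeated addition: build up to 6G.
2G: tangent at (21, 29): λ = (3·21² + 10)/(2·29) ≡ 17/11. 11⁻¹ ≡ 30 (mod 47), so λ ≡ 17·30 ≡ 40.
  x = λ² - 21 - 21 = 1600 - 42 ≡ 7; y = λ·(21 - 7) - 29 ≡ 14. → (7, 14)
3G: (7, 14) + (21, 29). λ = (29 - 14)/(21 - 7) ≡ 15/14 mod 47. 14⁻¹ ≡ 37 (mod 47), so λ ≡ 38.
  x = λ² - 7 - 21 = 1444 - 28 ≡ 6; y = λ·(7 - 6) - 14 ≡ 24. → (6, 24)
4G: (6, 24) + (21, 29). λ = (29 - 24)/(21 - 6) ≡ 5/15 mod 47. 15⁻¹ ≡ 22 (mod 47), so λ ≡ 16.
  x = λ² - 6 - 21 = 256 - 27 ≡ 41; y = λ·(6 - 41) - 24 ≡ 27. → (41, 27)
5G: (41, 27) + (21, 29). λ = (29 - 27)/(21 - 41) ≡ 2/27 mod 47. 27⁻¹ ≡ 7 (mod 47) since 27·7 = 189 ≡ 1, so λ ≡ 14.
  x = λ² - 41 - 21 = 196 - 62 ≡ 40; y = λ·(41 - 40) - 27 ≡ 34. → (40, 34)
6G: (40, 34) + (21, 29). λ = (29 - 34)/(21 - 40) ≡ 42/28 mod 47. 28⁻¹ ≡ 42 (mod 47) since 28·42 = 1176 ≡ 1, so λ ≡ 25.
  x = λ² - 40 - 21 = 625 - 61 ≡ 0; y = λ·(40 - 0) - 34 ≡ 26. → (0, 26)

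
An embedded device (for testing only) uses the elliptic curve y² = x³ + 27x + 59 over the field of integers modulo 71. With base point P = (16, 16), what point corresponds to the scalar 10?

(1, 4)

Repeated addition: build up to 10P.
2P: tangent at (16, 16): λ = (3·16² + 27)/(2·16) ≡ 14/32. 32⁻¹ ≡ 20 (mod 71) since 32·20 = 640 ≡ 1, so λ ≡ 14·20 ≡ 67.
  x = λ² - 16 - 16 = 4489 - 32 ≡ 55; y = λ·(16 - 55) - 16 ≡ 69. → (55, 69)
3P: (55, 69) + (16, 16). λ = (16 - 69)/(16 - 55) ≡ 18/32 mod 71. 32⁻¹ ≡ 20 (mod 71), so λ ≡ 5.
  x = λ² - 55 - 16 = 25 - 71 ≡ 25; y = λ·(55 - 25) - 69 ≡ 10. → (25, 10)
4P: (25, 10) + (16, 16). λ = (16 - 10)/(16 - 25) ≡ 6/62 mod 71. 62⁻¹ ≡ 63 (mod 71), so λ ≡ 23.
  x = λ² - 25 - 16 = 529 - 41 ≡ 62; y = λ·(25 - 62) - 10 ≡ 62. → (62, 62)
5P: (62, 62) + (16, 16). λ = (16 - 62)/(16 - 62) ≡ 25/25 mod 71. 25⁻¹ ≡ 54 (mod 71), so λ ≡ 1.
  x = λ² - 62 - 16 = 1 - 78 ≡ 65; y = λ·(62 - 65) - 62 ≡ 6. → (65, 6)
6P: (65, 6) + (16, 16). λ = (16 - 6)/(16 - 65) ≡ 10/22 mod 71. 22⁻¹ ≡ 42 (mod 71) since 22·42 = 924 ≡ 1, so λ ≡ 65.
  x = λ² - 65 - 16 = 4225 - 81 ≡ 26; y = λ·(65 - 26) - 6 ≡ 44. → (26, 44)
7P: (26, 44) + (16, 16). λ = (16 - 44)/(16 - 26) ≡ 43/61 mod 71. 61⁻¹ ≡ 7 (mod 71) since 61·7 = 427 ≡ 1, so λ ≡ 17.
  x = λ² - 26 - 16 = 289 - 42 ≡ 34; y = λ·(26 - 34) - 44 ≡ 33. → (34, 33)
8P: (34, 33) + (16, 16). λ = (16 - 33)/(16 - 34) ≡ 54/53 mod 71. 53⁻¹ ≡ 67 (mod 71) since 53·67 = 3551 ≡ 1, so λ ≡ 68.
  x = λ² - 34 - 16 = 4624 - 50 ≡ 30; y = λ·(34 - 30) - 33 ≡ 26. → (30, 26)
9P: (30, 26) + (16, 16). λ = (16 - 26)/(16 - 30) ≡ 61/57 mod 71. 57⁻¹ ≡ 5 (mod 71) since 57·5 = 285 ≡ 1, so λ ≡ 21.
  x = λ² - 30 - 16 = 441 - 46 ≡ 40; y = λ·(30 - 40) - 26 ≡ 48. → (40, 48)
10P: (40, 48) + (16, 16). λ = (16 - 48)/(16 - 40) ≡ 39/47 mod 71. 47⁻¹ ≡ 68 (mod 71), so λ ≡ 25.
  x = λ² - 40 - 16 = 625 - 56 ≡ 1; y = λ·(40 - 1) - 48 ≡ 4. → (1, 4)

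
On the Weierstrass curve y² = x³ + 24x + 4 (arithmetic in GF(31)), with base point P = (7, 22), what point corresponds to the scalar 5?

(12, 6)

Double-and-add on 5 = (101)₂. Start with P = (7, 22) for the leading 1-bit.
double: tangent at (7, 22): λ = (3·7² + 24)/(2·22) ≡ 16/13. 13⁻¹ ≡ 12 (mod 31), so λ ≡ 16·12 ≡ 6.
  x = λ² - 7 - 7 = 36 - 14 ≡ 22; y = λ·(7 - 22) - 22 ≡ 12. → (22, 12)
double: tangent at (22, 12): λ = (3·22² + 24)/(2·12) ≡ 19/24. 24⁻¹ ≡ 22 (mod 31), so λ ≡ 19·22 ≡ 15.
  x = λ² - 22 - 22 = 225 - 44 ≡ 26; y = λ·(22 - 26) - 12 ≡ 21. → (26, 21)
add P: (26, 21) + (7, 22). λ = (22 - 21)/(7 - 26) ≡ 1/12 mod 31. 12⁻¹ ≡ 13 (mod 31) since 12·13 = 156 ≡ 1, so λ ≡ 13.
  x = λ² - 26 - 7 = 169 - 33 ≡ 12; y = λ·(26 - 12) - 21 ≡ 6. → (12, 6)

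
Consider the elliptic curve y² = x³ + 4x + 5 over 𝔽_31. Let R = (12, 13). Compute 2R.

tangent at (12, 13): λ = (3·12² + 4)/(2·13) ≡ 2/26. 26⁻¹ ≡ 6 (mod 31), so λ ≡ 2·6 ≡ 12.
  x = λ² - 12 - 12 = 144 - 24 ≡ 27; y = λ·(12 - 27) - 13 ≡ 24. → (27, 24)

(27, 24)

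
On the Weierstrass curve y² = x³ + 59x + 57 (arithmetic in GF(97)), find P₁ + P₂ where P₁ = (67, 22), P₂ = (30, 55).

(2, 38)

(67, 22) + (30, 55). λ = (55 - 22)/(30 - 67) ≡ 33/60 mod 97. 60⁻¹ ≡ 76 (mod 97) since 60·76 = 4560 ≡ 1, so λ ≡ 83.
  x = λ² - 67 - 30 = 6889 - 97 ≡ 2; y = λ·(67 - 2) - 22 ≡ 38. → (2, 38)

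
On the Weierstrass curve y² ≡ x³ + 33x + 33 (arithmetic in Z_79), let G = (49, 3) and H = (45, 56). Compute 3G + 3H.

First 3G:
Repeated addition: build up to 3G.
2G: tangent at (49, 3): λ = (3·49² + 33)/(2·3) ≡ 47/6. 6⁻¹ ≡ 66 (mod 79) since 6·66 = 396 ≡ 1, so λ ≡ 47·66 ≡ 21.
  x = λ² - 49 - 49 = 441 - 98 ≡ 27; y = λ·(49 - 27) - 3 ≡ 64. → (27, 64)
3G: (27, 64) + (49, 3). λ = (3 - 64)/(49 - 27) ≡ 18/22 mod 79. 22⁻¹ ≡ 18 (mod 79), so λ ≡ 8.
  x = λ² - 27 - 49 = 64 - 76 ≡ 67; y = λ·(27 - 67) - 64 ≡ 11. → (67, 11)
3G = (67, 11).
Next 3H:
Repeated addition: build up to 3H.
2H: tangent at (45, 56): λ = (3·45² + 33)/(2·56) ≡ 25/33. 33⁻¹ ≡ 12 (mod 79), so λ ≡ 25·12 ≡ 63.
  x = λ² - 45 - 45 = 3969 - 90 ≡ 8; y = λ·(45 - 8) - 56 ≡ 63. → (8, 63)
3H: (8, 63) + (45, 56). λ = (56 - 63)/(45 - 8) ≡ 72/37 mod 79. 37⁻¹ ≡ 47 (mod 79), so λ ≡ 66.
  x = λ² - 8 - 45 = 4356 - 53 ≡ 37; y = λ·(8 - 37) - 63 ≡ 77. → (37, 77)
3H = (37, 77).
Finally 3G + 3H:
(67, 11) + (37, 77). λ = (77 - 11)/(37 - 67) ≡ 66/49 mod 79. 49⁻¹ ≡ 50 (mod 79) since 49·50 = 2450 ≡ 1, so λ ≡ 61.
  x = λ² - 67 - 37 = 3721 - 104 ≡ 62; y = λ·(67 - 62) - 11 ≡ 57. → (62, 57)

(62, 57)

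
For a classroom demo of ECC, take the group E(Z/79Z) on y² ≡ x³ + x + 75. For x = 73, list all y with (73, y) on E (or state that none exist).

x³ + 1x + 75 = 389165 ≡ 11 (mod 79).
Square roots of 11 mod 79: 13 and 66 (since 13² = 169 ≡ 11).

13, 66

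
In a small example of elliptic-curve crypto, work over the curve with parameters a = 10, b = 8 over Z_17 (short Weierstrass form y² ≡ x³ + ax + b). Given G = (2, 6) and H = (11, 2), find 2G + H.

First 2G:
Repeated addition: build up to 2G.
2G: tangent at (2, 6): λ = (3·2² + 10)/(2·6) ≡ 5/12. 12⁻¹ ≡ 10 (mod 17) since 12·10 = 120 ≡ 1, so λ ≡ 5·10 ≡ 16.
  x = λ² - 2 - 2 = 256 - 4 ≡ 14; y = λ·(2 - 14) - 6 ≡ 6. → (14, 6)
2G = (14, 6).
Finally 2G + H:
(14, 6) + (11, 2). λ = (2 - 6)/(11 - 14) ≡ 13/14 mod 17. 14⁻¹ ≡ 11 (mod 17), so λ ≡ 7.
  x = λ² - 14 - 11 = 49 - 25 ≡ 7; y = λ·(14 - 7) - 6 ≡ 9. → (7, 9)

(7, 9)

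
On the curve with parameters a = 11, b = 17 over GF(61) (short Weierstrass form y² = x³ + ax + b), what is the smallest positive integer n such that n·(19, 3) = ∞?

11

2P: tangent at (19, 3): λ = (3·19² + 11)/(2·3) ≡ 57/6. 6⁻¹ ≡ 51 (mod 61), so λ ≡ 57·51 ≡ 40.
  x = λ² - 19 - 19 = 1600 - 38 ≡ 37; y = λ·(19 - 37) - 3 ≡ 9. → (37, 9)
3P: (37, 9) + (19, 3). λ = (3 - 9)/(19 - 37) ≡ 55/43 mod 61. 43⁻¹ ≡ 44 (mod 61), so λ ≡ 41.
  x = λ² - 37 - 19 = 1681 - 56 ≡ 39; y = λ·(37 - 39) - 9 ≡ 31. → (39, 31)
4P: (39, 31) + (19, 3). λ = (3 - 31)/(19 - 39) ≡ 33/41 mod 61. 41⁻¹ ≡ 3 (mod 61), so λ ≡ 38.
  x = λ² - 39 - 19 = 1444 - 58 ≡ 44; y = λ·(39 - 44) - 31 ≡ 23. → (44, 23)
5P: (44, 23) + (19, 3). λ = (3 - 23)/(19 - 44) ≡ 41/36 mod 61. 36⁻¹ ≡ 39 (mod 61), so λ ≡ 13.
  x = λ² - 44 - 19 = 169 - 63 ≡ 45; y = λ·(44 - 45) - 23 ≡ 25. → (45, 25)
6P: (45, 25) + (19, 3). λ = (3 - 25)/(19 - 45) ≡ 39/35 mod 61. 35⁻¹ ≡ 7 (mod 61) since 35·7 = 245 ≡ 1, so λ ≡ 29.
  x = λ² - 45 - 19 = 841 - 64 ≡ 45; y = λ·(45 - 45) - 25 ≡ 36. → (45, 36)
7P: (45, 36) + (19, 3). λ = (3 - 36)/(19 - 45) ≡ 28/35 mod 61. 35⁻¹ ≡ 7 (mod 61) since 35·7 = 245 ≡ 1, so λ ≡ 13.
  x = λ² - 45 - 19 = 169 - 64 ≡ 44; y = λ·(45 - 44) - 36 ≡ 38. → (44, 38)
8P: (44, 38) + (19, 3). λ = (3 - 38)/(19 - 44) ≡ 26/36 mod 61. 36⁻¹ ≡ 39 (mod 61) since 36·39 = 1404 ≡ 1, so λ ≡ 38.
  x = λ² - 44 - 19 = 1444 - 63 ≡ 39; y = λ·(44 - 39) - 38 ≡ 30. → (39, 30)
9P: (39, 30) + (19, 3). λ = (3 - 30)/(19 - 39) ≡ 34/41 mod 61. 41⁻¹ ≡ 3 (mod 61) since 41·3 = 123 ≡ 1, so λ ≡ 41.
  x = λ² - 39 - 19 = 1681 - 58 ≡ 37; y = λ·(39 - 37) - 30 ≡ 52. → (37, 52)
10P: (37, 52) + (19, 3). λ = (3 - 52)/(19 - 37) ≡ 12/43 mod 61. 43⁻¹ ≡ 44 (mod 61), so λ ≡ 40.
  x = λ² - 37 - 19 = 1600 - 56 ≡ 19; y = λ·(37 - 19) - 52 ≡ 58. → (19, 58)
11P: (19, 58) + (19, 3): same x and y₁ ≡ -y₂, so the sum is ∞.
11P = ∞, so the order is 11.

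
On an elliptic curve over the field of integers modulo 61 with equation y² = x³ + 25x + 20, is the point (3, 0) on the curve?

y² = 0² ≡ 0; x³ + 25x + 20 = 122 ≡ 0 (mod 61). 0 = 0.

yes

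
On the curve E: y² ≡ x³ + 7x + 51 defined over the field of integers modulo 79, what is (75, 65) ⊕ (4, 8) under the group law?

(52, 18)

(75, 65) + (4, 8). λ = (8 - 65)/(4 - 75) ≡ 22/8 mod 79. 8⁻¹ ≡ 10 (mod 79) since 8·10 = 80 ≡ 1, so λ ≡ 62.
  x = λ² - 75 - 4 = 3844 - 79 ≡ 52; y = λ·(75 - 52) - 65 ≡ 18. → (52, 18)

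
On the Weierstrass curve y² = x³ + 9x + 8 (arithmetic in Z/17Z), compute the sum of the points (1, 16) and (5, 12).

(1, 16) + (5, 12). λ = (12 - 16)/(5 - 1) ≡ 13/4 mod 17. 4⁻¹ ≡ 13 (mod 17), so λ ≡ 16.
  x = λ² - 1 - 5 = 256 - 6 ≡ 12; y = λ·(1 - 12) - 16 ≡ 12. → (12, 12)

(12, 12)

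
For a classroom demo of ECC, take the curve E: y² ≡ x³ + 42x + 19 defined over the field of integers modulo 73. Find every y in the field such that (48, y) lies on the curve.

x³ + 42x + 19 = 112627 ≡ 61 (mod 73).
Square roots of 61 mod 73: 34 and 39 (since 34² = 1156 ≡ 61).

34, 39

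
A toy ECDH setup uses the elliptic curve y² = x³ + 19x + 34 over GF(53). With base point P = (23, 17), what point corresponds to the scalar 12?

Double-and-add on 12 = (1100)₂. Start with P = (23, 17) for the leading 1-bit.
double: tangent at (23, 17): λ = (3·23² + 19)/(2·17) ≡ 16/34. 34⁻¹ ≡ 39 (mod 53), so λ ≡ 16·39 ≡ 41.
  x = λ² - 23 - 23 = 1681 - 46 ≡ 45; y = λ·(23 - 45) - 17 ≡ 35. → (45, 35)
add P: (45, 35) + (23, 17). λ = (17 - 35)/(23 - 45) ≡ 35/31 mod 53. 31⁻¹ ≡ 12 (mod 53), so λ ≡ 49.
  x = λ² - 45 - 23 = 2401 - 68 ≡ 1; y = λ·(45 - 1) - 35 ≡ 1. → (1, 1)
double: tangent at (1, 1): λ = (3·1² + 19)/(2·1) ≡ 22/2. 2⁻¹ ≡ 27 (mod 53), so λ ≡ 22·27 ≡ 11.
  x = λ² - 1 - 1 = 121 - 2 ≡ 13; y = λ·(1 - 13) - 1 ≡ 26. → (13, 26)
double: tangent at (13, 26): λ = (3·13² + 19)/(2·26) ≡ 49/52. 52⁻¹ ≡ 52 (mod 53), so λ ≡ 49·52 ≡ 4.
  x = λ² - 13 - 13 = 16 - 26 ≡ 43; y = λ·(13 - 43) - 26 ≡ 13. → (43, 13)

(43, 13)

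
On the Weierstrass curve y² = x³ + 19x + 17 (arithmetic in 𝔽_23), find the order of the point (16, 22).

9

2P: tangent at (16, 22): λ = (3·16² + 19)/(2·22) ≡ 5/21. 21⁻¹ ≡ 11 (mod 23) since 21·11 = 231 ≡ 1, so λ ≡ 5·11 ≡ 9.
  x = λ² - 16 - 16 = 81 - 32 ≡ 3; y = λ·(16 - 3) - 22 ≡ 3. → (3, 3)
3P: (3, 3) + (16, 22). λ = (22 - 3)/(16 - 3) ≡ 19/13 mod 23. 13⁻¹ ≡ 16 (mod 23), so λ ≡ 5.
  x = λ² - 3 - 16 = 25 - 19 ≡ 6; y = λ·(3 - 6) - 3 ≡ 5. → (6, 5)
4P: (6, 5) + (16, 22). λ = (22 - 5)/(16 - 6) ≡ 17/10 mod 23. 10⁻¹ ≡ 7 (mod 23), so λ ≡ 4.
  x = λ² - 6 - 16 = 16 - 22 ≡ 17; y = λ·(6 - 17) - 5 ≡ 20. → (17, 20)
5P: (17, 20) + (16, 22). λ = (22 - 20)/(16 - 17) ≡ 2/22 mod 23. 22⁻¹ ≡ 22 (mod 23), so λ ≡ 21.
  x = λ² - 17 - 16 = 441 - 33 ≡ 17; y = λ·(17 - 17) - 20 ≡ 3. → (17, 3)
6P: (17, 3) + (16, 22). λ = (22 - 3)/(16 - 17) ≡ 19/22 mod 23. 22⁻¹ ≡ 22 (mod 23), so λ ≡ 4.
  x = λ² - 17 - 16 = 16 - 33 ≡ 6; y = λ·(17 - 6) - 3 ≡ 18. → (6, 18)
7P: (6, 18) + (16, 22). λ = (22 - 18)/(16 - 6) ≡ 4/10 mod 23. 10⁻¹ ≡ 7 (mod 23), so λ ≡ 5.
  x = λ² - 6 - 16 = 25 - 22 ≡ 3; y = λ·(6 - 3) - 18 ≡ 20. → (3, 20)
8P: (3, 20) + (16, 22). λ = (22 - 20)/(16 - 3) ≡ 2/13 mod 23. 13⁻¹ ≡ 16 (mod 23) since 13·16 = 208 ≡ 1, so λ ≡ 9.
  x = λ² - 3 - 16 = 81 - 19 ≡ 16; y = λ·(3 - 16) - 20 ≡ 1. → (16, 1)
9P: (16, 1) + (16, 22): same x and y₁ ≡ -y₂, so the sum is the point at infinity.
9P = the point at infinity, so the order is 9.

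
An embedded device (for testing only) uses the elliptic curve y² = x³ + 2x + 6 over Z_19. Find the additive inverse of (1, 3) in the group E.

-(1, 3) = (1, -3 mod 19) = (1, 16).

(1, 16)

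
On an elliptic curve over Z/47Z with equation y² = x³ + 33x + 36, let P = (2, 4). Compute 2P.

tangent at (2, 4): λ = (3·2² + 33)/(2·4) ≡ 45/8. 8⁻¹ ≡ 6 (mod 47) since 8·6 = 48 ≡ 1, so λ ≡ 45·6 ≡ 35.
  x = λ² - 2 - 2 = 1225 - 4 ≡ 46; y = λ·(2 - 46) - 4 ≡ 7. → (46, 7)

(46, 7)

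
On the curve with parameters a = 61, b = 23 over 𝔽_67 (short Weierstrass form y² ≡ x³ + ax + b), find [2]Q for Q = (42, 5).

tangent at (42, 5): λ = (3·42² + 61)/(2·5) ≡ 60/10. 10⁻¹ ≡ 47 (mod 67) since 10·47 = 470 ≡ 1, so λ ≡ 60·47 ≡ 6.
  x = λ² - 42 - 42 = 36 - 84 ≡ 19; y = λ·(42 - 19) - 5 ≡ 66. → (19, 66)

(19, 66)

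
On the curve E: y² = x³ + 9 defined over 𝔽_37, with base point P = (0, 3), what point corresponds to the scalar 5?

Repeated addition: build up to 5P.
2P: tangent at (0, 3): λ = (3·0² + 0)/(2·3) ≡ 0/6. 6⁻¹ ≡ 31 (mod 37) since 6·31 = 186 ≡ 1, so λ ≡ 0·31 ≡ 0.
  x = λ² - 0 - 0 = 0 - 0 ≡ 0; y = λ·(0 - 0) - 3 ≡ 34. → (0, 34)
3P: (0, 34) + (0, 3): same x and y₁ ≡ -y₂, so the sum is 𝒪.
4P: 𝒪 + (0, 3) = (0, 3) (identity).
5P: tangent at (0, 3): λ = (3·0² + 0)/(2·3) ≡ 0/6. 6⁻¹ ≡ 31 (mod 37) since 6·31 = 186 ≡ 1, so λ ≡ 0·31 ≡ 0.
  x = λ² - 0 - 0 = 0 - 0 ≡ 0; y = λ·(0 - 0) - 3 ≡ 34. → (0, 34)

(0, 34)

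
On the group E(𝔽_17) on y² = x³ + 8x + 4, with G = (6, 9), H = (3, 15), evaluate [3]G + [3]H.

First 3G:
Repeated addition: build up to 3G.
2G: tangent at (6, 9): λ = (3·6² + 8)/(2·9) ≡ 14/1. 1⁻¹ ≡ 1 (mod 17) since 1·1 = 1 ≡ 1, so λ ≡ 14·1 ≡ 14.
  x = λ² - 6 - 6 = 196 - 12 ≡ 14; y = λ·(6 - 14) - 9 ≡ 15. → (14, 15)
3G: (14, 15) + (6, 9). λ = (9 - 15)/(6 - 14) ≡ 11/9 mod 17. 9⁻¹ ≡ 2 (mod 17) since 9·2 = 18 ≡ 1, so λ ≡ 5.
  x = λ² - 14 - 6 = 25 - 20 ≡ 5; y = λ·(14 - 5) - 15 ≡ 13. → (5, 13)
3G = (5, 13).
Next 3H:
Repeated addition: build up to 3H.
2H: tangent at (3, 15): λ = (3·3² + 8)/(2·15) ≡ 1/13. 13⁻¹ ≡ 4 (mod 17) since 13·4 = 52 ≡ 1, so λ ≡ 1·4 ≡ 4.
  x = λ² - 3 - 3 = 16 - 6 ≡ 10; y = λ·(3 - 10) - 15 ≡ 8. → (10, 8)
3H: (10, 8) + (3, 15). λ = (15 - 8)/(3 - 10) ≡ 7/10 mod 17. 10⁻¹ ≡ 12 (mod 17), so λ ≡ 16.
  x = λ² - 10 - 3 = 256 - 13 ≡ 5; y = λ·(10 - 5) - 8 ≡ 4. → (5, 4)
3H = (5, 4).
Finally 3G + 3H:
(5, 13) + (5, 4): same x and y₁ ≡ -y₂, so the sum is the point at infinity.

O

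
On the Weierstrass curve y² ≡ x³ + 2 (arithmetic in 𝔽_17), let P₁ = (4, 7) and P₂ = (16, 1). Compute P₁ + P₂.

(4, 7) + (16, 1). λ = (1 - 7)/(16 - 4) ≡ 11/12 mod 17. 12⁻¹ ≡ 10 (mod 17), so λ ≡ 8.
  x = λ² - 4 - 16 = 64 - 20 ≡ 10; y = λ·(4 - 10) - 7 ≡ 13. → (10, 13)

(10, 13)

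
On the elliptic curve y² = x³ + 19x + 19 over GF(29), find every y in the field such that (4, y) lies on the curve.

none

x³ + 19x + 19 = 159 ≡ 14 (mod 29).
14 is a non-residue mod 29; no y exists.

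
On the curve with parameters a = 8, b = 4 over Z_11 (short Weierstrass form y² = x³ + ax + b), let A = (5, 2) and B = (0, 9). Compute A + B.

(4, 1)

(5, 2) + (0, 9). λ = (9 - 2)/(0 - 5) ≡ 7/6 mod 11. 6⁻¹ ≡ 2 (mod 11), so λ ≡ 3.
  x = λ² - 5 - 0 = 9 - 5 ≡ 4; y = λ·(5 - 4) - 2 ≡ 1. → (4, 1)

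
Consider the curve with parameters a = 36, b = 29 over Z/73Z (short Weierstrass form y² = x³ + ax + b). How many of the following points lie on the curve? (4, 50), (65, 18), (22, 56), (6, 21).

(4, 50): 50² ≡ 18, rhs ≡ 18 → on.
(65, 18): 18² ≡ 32, rhs ≡ 32 → on.
(22, 56): 56² ≡ 70, rhs ≡ 8 → off.
(6, 21): 21² ≡ 3, rhs ≡ 23 → off.

2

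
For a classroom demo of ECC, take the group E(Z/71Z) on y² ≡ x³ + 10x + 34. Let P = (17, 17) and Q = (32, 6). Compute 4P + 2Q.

(39, 23)

First 4P:
Repeated addition: build up to 4P.
2P: tangent at (17, 17): λ = (3·17² + 10)/(2·17) ≡ 25/34. 34⁻¹ ≡ 23 (mod 71), so λ ≡ 25·23 ≡ 7.
  x = λ² - 17 - 17 = 49 - 34 ≡ 15; y = λ·(17 - 15) - 17 ≡ 68. → (15, 68)
3P: (15, 68) + (17, 17). λ = (17 - 68)/(17 - 15) ≡ 20/2 mod 71. 2⁻¹ ≡ 36 (mod 71) since 2·36 = 72 ≡ 1, so λ ≡ 10.
  x = λ² - 15 - 17 = 100 - 32 ≡ 68; y = λ·(15 - 68) - 68 ≡ 41. → (68, 41)
4P: (68, 41) + (17, 17). λ = (17 - 41)/(17 - 68) ≡ 47/20 mod 71. 20⁻¹ ≡ 32 (mod 71), so λ ≡ 13.
  x = λ² - 68 - 17 = 169 - 85 ≡ 13; y = λ·(68 - 13) - 41 ≡ 35. → (13, 35)
4P = (13, 35).
Next 2Q:
Repeated addition: build up to 2Q.
2Q: tangent at (32, 6): λ = (3·32² + 10)/(2·6) ≡ 29/12. 12⁻¹ ≡ 6 (mod 71) since 12·6 = 72 ≡ 1, so λ ≡ 29·6 ≡ 32.
  x = λ² - 32 - 32 = 1024 - 64 ≡ 37; y = λ·(32 - 37) - 6 ≡ 47. → (37, 47)
2Q = (37, 47).
Finally 4P + 2Q:
(13, 35) + (37, 47). λ = (47 - 35)/(37 - 13) ≡ 12/24 mod 71. 24⁻¹ ≡ 3 (mod 71), so λ ≡ 36.
  x = λ² - 13 - 37 = 1296 - 50 ≡ 39; y = λ·(13 - 39) - 35 ≡ 23. → (39, 23)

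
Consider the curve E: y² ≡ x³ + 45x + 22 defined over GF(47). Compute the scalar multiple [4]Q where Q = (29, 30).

(12, 9)

Repeated addition: build up to 4Q.
2Q: tangent at (29, 30): λ = (3·29² + 45)/(2·30) ≡ 30/13. 13⁻¹ ≡ 29 (mod 47) since 13·29 = 377 ≡ 1, so λ ≡ 30·29 ≡ 24.
  x = λ² - 29 - 29 = 576 - 58 ≡ 1; y = λ·(29 - 1) - 30 ≡ 31. → (1, 31)
3Q: (1, 31) + (29, 30). λ = (30 - 31)/(29 - 1) ≡ 46/28 mod 47. 28⁻¹ ≡ 42 (mod 47), so λ ≡ 5.
  x = λ² - 1 - 29 = 25 - 30 ≡ 42; y = λ·(1 - 42) - 31 ≡ 46. → (42, 46)
4Q: (42, 46) + (29, 30). λ = (30 - 46)/(29 - 42) ≡ 31/34 mod 47. 34⁻¹ ≡ 18 (mod 47), so λ ≡ 41.
  x = λ² - 42 - 29 = 1681 - 71 ≡ 12; y = λ·(42 - 12) - 46 ≡ 9. → (12, 9)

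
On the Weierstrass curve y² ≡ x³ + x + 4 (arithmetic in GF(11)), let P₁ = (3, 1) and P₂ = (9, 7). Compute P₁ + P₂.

(0, 2)

(3, 1) + (9, 7). λ = (7 - 1)/(9 - 3) ≡ 6/6 mod 11. 6⁻¹ ≡ 2 (mod 11), so λ ≡ 1.
  x = λ² - 3 - 9 = 1 - 12 ≡ 0; y = λ·(3 - 0) - 1 ≡ 2. → (0, 2)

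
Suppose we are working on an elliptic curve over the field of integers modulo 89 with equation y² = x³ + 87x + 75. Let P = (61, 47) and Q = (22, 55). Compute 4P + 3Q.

First 4P:
Repeated addition: build up to 4P.
2P: tangent at (61, 47): λ = (3·61² + 87)/(2·47) ≡ 36/5. 5⁻¹ ≡ 18 (mod 89), so λ ≡ 36·18 ≡ 25.
  x = λ² - 61 - 61 = 625 - 122 ≡ 58; y = λ·(61 - 58) - 47 ≡ 28. → (58, 28)
3P: (58, 28) + (61, 47). λ = (47 - 28)/(61 - 58) ≡ 19/3 mod 89. 3⁻¹ ≡ 30 (mod 89), so λ ≡ 36.
  x = λ² - 58 - 61 = 1296 - 119 ≡ 20; y = λ·(58 - 20) - 28 ≡ 5. → (20, 5)
4P: (20, 5) + (61, 47). λ = (47 - 5)/(61 - 20) ≡ 42/41 mod 89. 41⁻¹ ≡ 76 (mod 89), so λ ≡ 77.
  x = λ² - 20 - 61 = 5929 - 81 ≡ 63; y = λ·(20 - 63) - 5 ≡ 66. → (63, 66)
4P = (63, 66).
Next 3Q:
Repeated addition: build up to 3Q.
2Q: tangent at (22, 55): λ = (3·22² + 87)/(2·55) ≡ 26/21. 21⁻¹ ≡ 17 (mod 89), so λ ≡ 26·17 ≡ 86.
  x = λ² - 22 - 22 = 7396 - 44 ≡ 54; y = λ·(22 - 54) - 55 ≡ 41. → (54, 41)
3Q: (54, 41) + (22, 55). λ = (55 - 41)/(22 - 54) ≡ 14/57 mod 89. 57⁻¹ ≡ 25 (mod 89) since 57·25 = 1425 ≡ 1, so λ ≡ 83.
  x = λ² - 54 - 22 = 6889 - 76 ≡ 49; y = λ·(54 - 49) - 41 ≡ 18. → (49, 18)
3Q = (49, 18).
Finally 4P + 3Q:
(63, 66) + (49, 18). λ = (18 - 66)/(49 - 63) ≡ 41/75 mod 89. 75⁻¹ ≡ 19 (mod 89), so λ ≡ 67.
  x = λ² - 63 - 49 = 4489 - 112 ≡ 16; y = λ·(63 - 16) - 66 ≡ 57. → (16, 57)

(16, 57)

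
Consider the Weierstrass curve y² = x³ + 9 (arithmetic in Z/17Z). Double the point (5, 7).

(3, 11)

tangent at (5, 7): λ = (3·5² + 0)/(2·7) ≡ 7/14. 14⁻¹ ≡ 11 (mod 17), so λ ≡ 7·11 ≡ 9.
  x = λ² - 5 - 5 = 81 - 10 ≡ 3; y = λ·(5 - 3) - 7 ≡ 11. → (3, 11)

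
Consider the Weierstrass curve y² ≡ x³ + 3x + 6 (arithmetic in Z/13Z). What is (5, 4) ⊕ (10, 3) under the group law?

(10, 10)

(5, 4) + (10, 3). λ = (3 - 4)/(10 - 5) ≡ 12/5 mod 13. 5⁻¹ ≡ 8 (mod 13), so λ ≡ 5.
  x = λ² - 5 - 10 = 25 - 15 ≡ 10; y = λ·(5 - 10) - 4 ≡ 10. → (10, 10)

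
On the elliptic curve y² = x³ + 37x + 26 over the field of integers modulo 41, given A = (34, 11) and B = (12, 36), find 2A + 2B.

First 2A:
Repeated addition: build up to 2A.
2A: tangent at (34, 11): λ = (3·34² + 37)/(2·11) ≡ 20/22. 22⁻¹ ≡ 28 (mod 41) since 22·28 = 616 ≡ 1, so λ ≡ 20·28 ≡ 27.
  x = λ² - 34 - 34 = 729 - 68 ≡ 5; y = λ·(34 - 5) - 11 ≡ 34. → (5, 34)
2A = (5, 34).
Next 2B:
Repeated addition: build up to 2B.
2B: tangent at (12, 36): λ = (3·12² + 37)/(2·36) ≡ 18/31. 31⁻¹ ≡ 4 (mod 41), so λ ≡ 18·4 ≡ 31.
  x = λ² - 12 - 12 = 961 - 24 ≡ 35; y = λ·(12 - 35) - 36 ≡ 30. → (35, 30)
2B = (35, 30).
Finally 2A + 2B:
(5, 34) + (35, 30). λ = (30 - 34)/(35 - 5) ≡ 37/30 mod 41. 30⁻¹ ≡ 26 (mod 41) since 30·26 = 780 ≡ 1, so λ ≡ 19.
  x = λ² - 5 - 35 = 361 - 40 ≡ 34; y = λ·(5 - 34) - 34 ≡ 30. → (34, 30)

(34, 30)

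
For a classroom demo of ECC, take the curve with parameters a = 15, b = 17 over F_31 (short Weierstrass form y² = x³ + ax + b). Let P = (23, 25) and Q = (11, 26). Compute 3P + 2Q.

(21, 18)

First 3P:
Repeated addition: build up to 3P.
2P: tangent at (23, 25): λ = (3·23² + 15)/(2·25) ≡ 21/19. 19⁻¹ ≡ 18 (mod 31), so λ ≡ 21·18 ≡ 6.
  x = λ² - 23 - 23 = 36 - 46 ≡ 21; y = λ·(23 - 21) - 25 ≡ 18. → (21, 18)
3P: (21, 18) + (23, 25). λ = (25 - 18)/(23 - 21) ≡ 7/2 mod 31. 2⁻¹ ≡ 16 (mod 31) since 2·16 = 32 ≡ 1, so λ ≡ 19.
  x = λ² - 21 - 23 = 361 - 44 ≡ 7; y = λ·(21 - 7) - 18 ≡ 0. → (7, 0)
3P = (7, 0).
Next 2Q:
Repeated addition: build up to 2Q.
2Q: tangent at (11, 26): λ = (3·11² + 15)/(2·26) ≡ 6/21. 21⁻¹ ≡ 3 (mod 31), so λ ≡ 6·3 ≡ 18.
  x = λ² - 11 - 11 = 324 - 22 ≡ 23; y = λ·(11 - 23) - 26 ≡ 6. → (23, 6)
2Q = (23, 6).
Finally 3P + 2Q:
(7, 0) + (23, 6). λ = (6 - 0)/(23 - 7) ≡ 6/16 mod 31. 16⁻¹ ≡ 2 (mod 31), so λ ≡ 12.
  x = λ² - 7 - 23 = 144 - 30 ≡ 21; y = λ·(7 - 21) - 0 ≡ 18. → (21, 18)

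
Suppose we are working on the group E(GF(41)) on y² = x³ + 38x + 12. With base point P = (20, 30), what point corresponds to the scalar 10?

(22, 4)

Repeated addition: build up to 10P.
2P: tangent at (20, 30): λ = (3·20² + 38)/(2·30) ≡ 8/19. 19⁻¹ ≡ 13 (mod 41), so λ ≡ 8·13 ≡ 22.
  x = λ² - 20 - 20 = 484 - 40 ≡ 34; y = λ·(20 - 34) - 30 ≡ 31. → (34, 31)
3P: (34, 31) + (20, 30). λ = (30 - 31)/(20 - 34) ≡ 40/27 mod 41. 27⁻¹ ≡ 38 (mod 41), so λ ≡ 3.
  x = λ² - 34 - 20 = 9 - 54 ≡ 37; y = λ·(34 - 37) - 31 ≡ 1. → (37, 1)
4P: (37, 1) + (20, 30). λ = (30 - 1)/(20 - 37) ≡ 29/24 mod 41. 24⁻¹ ≡ 12 (mod 41), so λ ≡ 20.
  x = λ² - 37 - 20 = 400 - 57 ≡ 15; y = λ·(37 - 15) - 1 ≡ 29. → (15, 29)
5P: (15, 29) + (20, 30). λ = (30 - 29)/(20 - 15) ≡ 1/5 mod 41. 5⁻¹ ≡ 33 (mod 41) since 5·33 = 165 ≡ 1, so λ ≡ 33.
  x = λ² - 15 - 20 = 1089 - 35 ≡ 29; y = λ·(15 - 29) - 29 ≡ 1. → (29, 1)
6P: (29, 1) + (20, 30). λ = (30 - 1)/(20 - 29) ≡ 29/32 mod 41. 32⁻¹ ≡ 9 (mod 41), so λ ≡ 15.
  x = λ² - 29 - 20 = 225 - 49 ≡ 12; y = λ·(29 - 12) - 1 ≡ 8. → (12, 8)
7P: (12, 8) + (20, 30). λ = (30 - 8)/(20 - 12) ≡ 22/8 mod 41. 8⁻¹ ≡ 36 (mod 41) since 8·36 = 288 ≡ 1, so λ ≡ 13.
  x = λ² - 12 - 20 = 169 - 32 ≡ 14; y = λ·(12 - 14) - 8 ≡ 7. → (14, 7)
8P: (14, 7) + (20, 30). λ = (30 - 7)/(20 - 14) ≡ 23/6 mod 41. 6⁻¹ ≡ 7 (mod 41) since 6·7 = 42 ≡ 1, so λ ≡ 38.
  x = λ² - 14 - 20 = 1444 - 34 ≡ 16; y = λ·(14 - 16) - 7 ≡ 40. → (16, 40)
9P: (16, 40) + (20, 30). λ = (30 - 40)/(20 - 16) ≡ 31/4 mod 41. 4⁻¹ ≡ 31 (mod 41), so λ ≡ 18.
  x = λ² - 16 - 20 = 324 - 36 ≡ 1; y = λ·(16 - 1) - 40 ≡ 25. → (1, 25)
10P: (1, 25) + (20, 30). λ = (30 - 25)/(20 - 1) ≡ 5/19 mod 41. 19⁻¹ ≡ 13 (mod 41), so λ ≡ 24.
  x = λ² - 1 - 20 = 576 - 21 ≡ 22; y = λ·(1 - 22) - 25 ≡ 4. → (22, 4)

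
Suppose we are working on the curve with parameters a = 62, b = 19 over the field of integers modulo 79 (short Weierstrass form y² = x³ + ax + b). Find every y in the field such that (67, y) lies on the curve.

x³ + 62x + 19 = 304936 ≡ 75 (mod 79).
75 is a non-residue mod 79; no y exists.

none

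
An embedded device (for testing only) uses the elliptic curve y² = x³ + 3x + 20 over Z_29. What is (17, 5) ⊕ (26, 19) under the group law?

(17, 5) + (26, 19). λ = (19 - 5)/(26 - 17) ≡ 14/9 mod 29. 9⁻¹ ≡ 13 (mod 29) since 9·13 = 117 ≡ 1, so λ ≡ 8.
  x = λ² - 17 - 26 = 64 - 43 ≡ 21; y = λ·(17 - 21) - 5 ≡ 21. → (21, 21)

(21, 21)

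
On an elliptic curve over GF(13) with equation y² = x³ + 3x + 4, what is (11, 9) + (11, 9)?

tangent at (11, 9): λ = (3·11² + 3)/(2·9) ≡ 2/5. 5⁻¹ ≡ 8 (mod 13), so λ ≡ 2·8 ≡ 3.
  x = λ² - 11 - 11 = 9 - 22 ≡ 0; y = λ·(11 - 0) - 9 ≡ 11. → (0, 11)

(0, 11)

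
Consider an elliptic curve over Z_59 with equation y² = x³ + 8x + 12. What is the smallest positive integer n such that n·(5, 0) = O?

2P: (5, 0) + (5, 0): same x and y₁ ≡ -y₂, so the sum is O.
2P = O, so the order is 2.

2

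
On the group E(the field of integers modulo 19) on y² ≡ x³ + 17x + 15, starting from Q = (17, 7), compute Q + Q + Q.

(5, 4)

Repeated addition: build up to 3Q.
2Q: tangent at (17, 7): λ = (3·17² + 17)/(2·7) ≡ 10/14. 14⁻¹ ≡ 15 (mod 19) since 14·15 = 210 ≡ 1, so λ ≡ 10·15 ≡ 17.
  x = λ² - 17 - 17 = 289 - 34 ≡ 8; y = λ·(17 - 8) - 7 ≡ 13. → (8, 13)
3Q: (8, 13) + (17, 7). λ = (7 - 13)/(17 - 8) ≡ 13/9 mod 19. 9⁻¹ ≡ 17 (mod 19), so λ ≡ 12.
  x = λ² - 8 - 17 = 144 - 25 ≡ 5; y = λ·(8 - 5) - 13 ≡ 4. → (5, 4)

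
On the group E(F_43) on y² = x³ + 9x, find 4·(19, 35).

(31, 23)

Write G = (19, 35).
Repeated addition: build up to 4G.
2G: tangent at (19, 35): λ = (3·19² + 9)/(2·35) ≡ 17/27. 27⁻¹ ≡ 8 (mod 43), so λ ≡ 17·8 ≡ 7.
  x = λ² - 19 - 19 = 49 - 38 ≡ 11; y = λ·(19 - 11) - 35 ≡ 21. → (11, 21)
3G: (11, 21) + (19, 35). λ = (35 - 21)/(19 - 11) ≡ 14/8 mod 43. 8⁻¹ ≡ 27 (mod 43) since 8·27 = 216 ≡ 1, so λ ≡ 34.
  x = λ² - 11 - 19 = 1156 - 30 ≡ 8; y = λ·(11 - 8) - 21 ≡ 38. → (8, 38)
4G: (8, 38) + (19, 35). λ = (35 - 38)/(19 - 8) ≡ 40/11 mod 43. 11⁻¹ ≡ 4 (mod 43) since 11·4 = 44 ≡ 1, so λ ≡ 31.
  x = λ² - 8 - 19 = 961 - 27 ≡ 31; y = λ·(8 - 31) - 38 ≡ 23. → (31, 23)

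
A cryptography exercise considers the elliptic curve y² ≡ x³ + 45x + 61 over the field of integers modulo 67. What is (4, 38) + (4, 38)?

tangent at (4, 38): λ = (3·4² + 45)/(2·38) ≡ 26/9. 9⁻¹ ≡ 15 (mod 67) since 9·15 = 135 ≡ 1, so λ ≡ 26·15 ≡ 55.
  x = λ² - 4 - 4 = 3025 - 8 ≡ 2; y = λ·(4 - 2) - 38 ≡ 5. → (2, 5)

(2, 5)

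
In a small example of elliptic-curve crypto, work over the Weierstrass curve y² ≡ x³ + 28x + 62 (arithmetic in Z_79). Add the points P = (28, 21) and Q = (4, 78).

(28, 21) + (4, 78). λ = (78 - 21)/(4 - 28) ≡ 57/55 mod 79. 55⁻¹ ≡ 23 (mod 79) since 55·23 = 1265 ≡ 1, so λ ≡ 47.
  x = λ² - 28 - 4 = 2209 - 32 ≡ 44; y = λ·(28 - 44) - 21 ≡ 17. → (44, 17)

(44, 17)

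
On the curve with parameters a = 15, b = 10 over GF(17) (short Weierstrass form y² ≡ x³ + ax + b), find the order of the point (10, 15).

11

2P: tangent at (10, 15): λ = (3·10² + 15)/(2·15) ≡ 9/13. 13⁻¹ ≡ 4 (mod 17), so λ ≡ 9·4 ≡ 2.
  x = λ² - 10 - 10 = 4 - 20 ≡ 1; y = λ·(10 - 1) - 15 ≡ 3. → (1, 3)
3P: (1, 3) + (10, 15). λ = (15 - 3)/(10 - 1) ≡ 12/9 mod 17. 9⁻¹ ≡ 2 (mod 17) since 9·2 = 18 ≡ 1, so λ ≡ 7.
  x = λ² - 1 - 10 = 49 - 11 ≡ 4; y = λ·(1 - 4) - 3 ≡ 10. → (4, 10)
4P: (4, 10) + (10, 15). λ = (15 - 10)/(10 - 4) ≡ 5/6 mod 17. 6⁻¹ ≡ 3 (mod 17) since 6·3 = 18 ≡ 1, so λ ≡ 15.
  x = λ² - 4 - 10 = 225 - 14 ≡ 7; y = λ·(4 - 7) - 10 ≡ 13. → (7, 13)
5P: (7, 13) + (10, 15). λ = (15 - 13)/(10 - 7) ≡ 2/3 mod 17. 3⁻¹ ≡ 6 (mod 17) since 3·6 = 18 ≡ 1, so λ ≡ 12.
  x = λ² - 7 - 10 = 144 - 17 ≡ 8; y = λ·(7 - 8) - 13 ≡ 9. → (8, 9)
6P: (8, 9) + (10, 15). λ = (15 - 9)/(10 - 8) ≡ 6/2 mod 17. 2⁻¹ ≡ 9 (mod 17), so λ ≡ 3.
  x = λ² - 8 - 10 = 9 - 18 ≡ 8; y = λ·(8 - 8) - 9 ≡ 8. → (8, 8)
7P: (8, 8) + (10, 15). λ = (15 - 8)/(10 - 8) ≡ 7/2 mod 17. 2⁻¹ ≡ 9 (mod 17), so λ ≡ 12.
  x = λ² - 8 - 10 = 144 - 18 ≡ 7; y = λ·(8 - 7) - 8 ≡ 4. → (7, 4)
8P: (7, 4) + (10, 15). λ = (15 - 4)/(10 - 7) ≡ 11/3 mod 17. 3⁻¹ ≡ 6 (mod 17) since 3·6 = 18 ≡ 1, so λ ≡ 15.
  x = λ² - 7 - 10 = 225 - 17 ≡ 4; y = λ·(7 - 4) - 4 ≡ 7. → (4, 7)
9P: (4, 7) + (10, 15). λ = (15 - 7)/(10 - 4) ≡ 8/6 mod 17. 6⁻¹ ≡ 3 (mod 17) since 6·3 = 18 ≡ 1, so λ ≡ 7.
  x = λ² - 4 - 10 = 49 - 14 ≡ 1; y = λ·(4 - 1) - 7 ≡ 14. → (1, 14)
10P: (1, 14) + (10, 15). λ = (15 - 14)/(10 - 1) ≡ 1/9 mod 17. 9⁻¹ ≡ 2 (mod 17) since 9·2 = 18 ≡ 1, so λ ≡ 2.
  x = λ² - 1 - 10 = 4 - 11 ≡ 10; y = λ·(1 - 10) - 14 ≡ 2. → (10, 2)
11P: (10, 2) + (10, 15): same x and y₁ ≡ -y₂, so the sum is 𝒪.
11P = 𝒪, so the order is 11.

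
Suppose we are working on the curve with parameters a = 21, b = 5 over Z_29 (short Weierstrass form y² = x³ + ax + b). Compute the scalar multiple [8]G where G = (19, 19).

Double-and-add on 8 = (1000)₂. Start with G = (19, 19) for the leading 1-bit.
double: tangent at (19, 19): λ = (3·19² + 21)/(2·19) ≡ 2/9. 9⁻¹ ≡ 13 (mod 29), so λ ≡ 2·13 ≡ 26.
  x = λ² - 19 - 19 = 676 - 38 ≡ 0; y = λ·(19 - 0) - 19 ≡ 11. → (0, 11)
double: tangent at (0, 11): λ = (3·0² + 21)/(2·11) ≡ 21/22. 22⁻¹ ≡ 4 (mod 29), so λ ≡ 21·4 ≡ 26.
  x = λ² - 0 - 0 = 676 - 0 ≡ 9; y = λ·(0 - 9) - 11 ≡ 16. → (9, 16)
double: tangent at (9, 16): λ = (3·9² + 21)/(2·16) ≡ 3/3. 3⁻¹ ≡ 10 (mod 29), so λ ≡ 3·10 ≡ 1.
  x = λ² - 9 - 9 = 1 - 18 ≡ 12; y = λ·(9 - 12) - 16 ≡ 10. → (12, 10)

(12, 10)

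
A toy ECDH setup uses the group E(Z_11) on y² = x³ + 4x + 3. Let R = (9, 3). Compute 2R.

tangent at (9, 3): λ = (3·9² + 4)/(2·3) ≡ 5/6. 6⁻¹ ≡ 2 (mod 11), so λ ≡ 5·2 ≡ 10.
  x = λ² - 9 - 9 = 100 - 18 ≡ 5; y = λ·(9 - 5) - 3 ≡ 4. → (5, 4)

(5, 4)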